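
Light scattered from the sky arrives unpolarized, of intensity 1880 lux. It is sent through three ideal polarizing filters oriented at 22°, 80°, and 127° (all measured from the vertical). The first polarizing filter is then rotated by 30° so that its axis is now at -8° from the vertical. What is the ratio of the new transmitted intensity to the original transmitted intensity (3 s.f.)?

Before rotation:
Unpolarized light through the first polarizer → I₁ = ½ I₀, now polarized at 22°.
I₂ = I₁ cos²(80° − 22°) = 0.5 I₀ · cos²(58°) = 0.1404 I₀.
I₃ = I₂ cos²(127° − 80°) = 0.1404 I₀ · cos²(47°) = 0.06531 I₀.
After rotation:
Unpolarized light through the first polarizer → I₁ = ½ I₀, now polarized at -8°.
I₂ = I₁ cos²(80° + 8°) = 0.5 I₀ · cos²(88°) = 0.000609 I₀.
I₃ = I₂ cos²(127° − 80°) = 0.000609 I₀ · cos²(47°) = 0.0002833 I₀.
Ratio = 0.0002833 / 0.06531 = 0.004337.

I_new/I_old ≈ 0.00434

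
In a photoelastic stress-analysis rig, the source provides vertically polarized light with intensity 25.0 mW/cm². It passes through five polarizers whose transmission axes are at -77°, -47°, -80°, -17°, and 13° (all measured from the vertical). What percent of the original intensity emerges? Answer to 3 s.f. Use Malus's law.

≈ 0.413%

By Malus's law, I₁ = 25.0 mW/cm² · cos²(77°) = 1.265 mW/cm².
I₂ = I₁ · cos²(30°) = 1.265 · 0.75 = 0.9488 mW/cm².
I₃ = I₂ · cos²(33°) = 0.9488 · 0.7034 = 0.6674 mW/cm².
I₄ = I₃ · cos²(63°) = 0.6674 · 0.2061 = 0.1375 mW/cm².
I₅ = I₄ · cos²(30°) = 0.1375 · 0.75 = 0.1032 mW/cm².
That is 0.4126% of the incident intensity.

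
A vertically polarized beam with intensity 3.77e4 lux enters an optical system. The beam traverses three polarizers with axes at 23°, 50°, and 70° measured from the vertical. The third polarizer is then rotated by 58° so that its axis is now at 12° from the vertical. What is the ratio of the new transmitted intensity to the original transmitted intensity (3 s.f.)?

I_new/I_old ≈ 0.703

Before rotation:
I₁ = I₀ cos²(23° − 0°) = I₀ cos²(23°) = 0.8473 I₀.
I₂ = I₁ cos²(50° − 23°) = 0.8473 I₀ · cos²(27°) = 0.6727 I₀.
I₃ = I₂ cos²(70° − 50°) = 0.6727 I₀ · cos²(20°) = 0.594 I₀.
After rotation:
I₁ = I₀ cos²(23° − 0°) = I₀ cos²(23°) = 0.8473 I₀.
I₂ = I₁ cos²(50° − 23°) = 0.8473 I₀ · cos²(27°) = 0.6727 I₀.
I₃ = I₂ cos²(12° − 50°) = 0.6727 I₀ · cos²(38°) = 0.4177 I₀.
Ratio = 0.4177 / 0.594 = 0.7032.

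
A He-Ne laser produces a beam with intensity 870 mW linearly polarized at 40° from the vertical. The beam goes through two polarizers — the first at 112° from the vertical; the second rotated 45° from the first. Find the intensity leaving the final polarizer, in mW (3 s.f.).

I ≈ 41.5 mW

I₁ = 870 mW · cos²(72°) = 83.08 mW.
I₂ = I₁ · cos²(45°) = 83.08 · 0.5 = 41.54 mW.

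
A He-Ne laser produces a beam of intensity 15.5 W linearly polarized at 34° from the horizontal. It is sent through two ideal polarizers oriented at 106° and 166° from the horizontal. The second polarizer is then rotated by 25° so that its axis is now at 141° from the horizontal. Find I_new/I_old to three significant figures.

Before rotation:
I₁ = I₀ cos²(106° − 34°) = I₀ cos²(72°) = 0.09549 I₀.
I₂ = I₁ cos²(166° − 106°) = 0.09549 I₀ · cos²(60°) = 0.02387 I₀.
After rotation:
I₁ = I₀ cos²(106° − 34°) = I₀ cos²(72°) = 0.09549 I₀.
I₂ = I₁ cos²(141° − 106°) = 0.09549 I₀ · cos²(35°) = 0.06408 I₀.
Ratio = 0.06408 / 0.02387 = 2.684.

I_new/I_old ≈ 2.68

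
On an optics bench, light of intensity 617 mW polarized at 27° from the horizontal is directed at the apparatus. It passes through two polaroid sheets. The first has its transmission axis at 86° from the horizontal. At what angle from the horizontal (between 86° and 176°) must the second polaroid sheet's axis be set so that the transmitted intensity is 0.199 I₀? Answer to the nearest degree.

θ ≈ 116°

By Malus's law, I₁ = I₀ cos²(86° − 27°) = I₀ cos²(59°) = 0.2653 I₀.
Need I₂/I₀ = 0.199, so cos²(θ − 86°) = 0.199 / 0.2653 = 0.7502.
θ − 86° = arccos(√0.7502) = 30.0°, giving θ ≈ 86 + 30.0 = 116.0°.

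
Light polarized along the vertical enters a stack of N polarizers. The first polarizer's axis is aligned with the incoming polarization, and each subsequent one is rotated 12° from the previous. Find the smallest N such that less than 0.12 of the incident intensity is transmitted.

N = 49

First polarizer is aligned with the polarization: full transmission.
Each further stage multiplies by cos²(12°) = 0.9568.
After N polarizers: T = 0.9568^(N−1). Require T < 0.12 ⇒ N−1 > ln(0.12)/ln(0.9568) = 47.98, so N−1 ≥ 48 and N = 49.
Check: N=49 gives T = 0.1199 < 0.12; N=48 gives T = 0.1253.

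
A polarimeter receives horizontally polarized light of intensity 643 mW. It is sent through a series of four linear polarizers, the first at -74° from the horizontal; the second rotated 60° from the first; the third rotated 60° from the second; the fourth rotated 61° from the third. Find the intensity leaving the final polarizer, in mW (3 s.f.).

By Malus's law, I₁ = 643 mW · cos²(74°) = 48.85 mW.
I₂ = I₁ · cos²(60°) = 48.85 · 0.25 = 12.21 mW.
I₃ = I₂ · cos²(60°) = 12.21 · 0.25 = 3.053 mW.
I₄ = I₃ · cos²(61°) = 3.053 · 0.235 = 0.7176 mW.

I ≈ 0.718 mW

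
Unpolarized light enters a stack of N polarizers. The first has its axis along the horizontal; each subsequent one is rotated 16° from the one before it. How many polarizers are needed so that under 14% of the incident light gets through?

N = 18

First polarizer halves the unpolarized light: factor 1/2.
Each further stage multiplies by cos²(16°) = 0.924.
After N polarizers: T = 0.5·0.924^(N−1). Require T < 0.14 ⇒ N−1 > ln(0.14/0.5)/ln(0.924) = 16.11, so N−1 ≥ 17 and N = 18.
Check: N=18 gives T = 0.1305 < 0.14; N=17 gives T = 0.1412.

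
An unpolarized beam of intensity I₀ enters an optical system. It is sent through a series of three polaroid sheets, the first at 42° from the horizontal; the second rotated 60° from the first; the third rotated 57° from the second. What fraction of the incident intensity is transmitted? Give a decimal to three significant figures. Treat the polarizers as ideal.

≈ 0.0371 I₀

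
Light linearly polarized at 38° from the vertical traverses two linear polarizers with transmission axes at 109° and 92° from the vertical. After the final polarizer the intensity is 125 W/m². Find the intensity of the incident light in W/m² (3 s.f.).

I₁ = I₀ cos²(109° − 38°) = I₀ cos²(71°) = 0.106 I₀.
I₂ = I₁ cos²(92° − 109°) = 0.106 I₀ · cos²(17°) = 0.09693 I₀.
So 125 W/m² = 0.09693 I₀, giving I₀ = 125/0.09693 = 1290 W/m².

I₀ ≈ 1290 W/m²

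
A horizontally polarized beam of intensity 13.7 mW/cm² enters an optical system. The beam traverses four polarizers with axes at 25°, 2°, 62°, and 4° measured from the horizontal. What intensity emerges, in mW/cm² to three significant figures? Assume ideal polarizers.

I ≈ 0.669 mW/cm²

I₁ = 13.7 mW/cm² · cos²(25°) = 11.25 mW/cm².
I₂ = I₁ · cos²(23°) = 11.25 · 0.8473 = 9.535 mW/cm².
I₃ = I₂ · cos²(60°) = 9.535 · 0.25 = 2.384 mW/cm².
I₄ = I₃ · cos²(58°) = 2.384 · 0.2808 = 0.6694 mW/cm².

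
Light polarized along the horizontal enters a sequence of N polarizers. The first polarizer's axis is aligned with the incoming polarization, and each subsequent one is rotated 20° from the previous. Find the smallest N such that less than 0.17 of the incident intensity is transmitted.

First polarizer is aligned with the polarization: full transmission.
Each further stage multiplies by cos²(20°) = 0.883.
After N polarizers: T = 0.883^(N−1). Require T < 0.17 ⇒ N−1 > ln(0.17)/ln(0.883) = 14.24, so N−1 ≥ 15 and N = 16.
Check: N=16 gives T = 0.1547 < 0.17; N=15 gives T = 0.1752.

N = 16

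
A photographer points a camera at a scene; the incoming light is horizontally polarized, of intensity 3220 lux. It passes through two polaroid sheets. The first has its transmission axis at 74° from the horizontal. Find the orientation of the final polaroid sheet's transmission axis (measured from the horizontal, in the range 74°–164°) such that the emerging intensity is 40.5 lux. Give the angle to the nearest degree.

θ ≈ 140°

I₁ = I₀ cos²(74° − 0°) = I₀ cos²(74°) = 0.07598 I₀.
Target fraction: 40.5 / 3220 lux = 0.01258 of I₀.
Need I₂/I₀ = 0.01258, so cos²(θ − 74°) = 0.01258 / 0.07598 = 0.1655.
θ − 74° = arccos(√0.1655) = 66.0°, giving θ ≈ 74 + 66.0 = 140.0°.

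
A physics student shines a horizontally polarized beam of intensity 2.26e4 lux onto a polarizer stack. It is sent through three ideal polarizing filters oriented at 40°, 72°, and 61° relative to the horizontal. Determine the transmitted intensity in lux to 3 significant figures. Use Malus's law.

I ≈ 9190 lux

By Malus's law, I₁ = 2.26e4 lux · cos²(40°) = 1.326e+04 lux.
I₂ = I₁ · cos²(32°) = 1.326e+04 · 0.7192 = 9538 lux.
I₃ = I₂ · cos²(11°) = 9538 · 0.9636 = 9191 lux.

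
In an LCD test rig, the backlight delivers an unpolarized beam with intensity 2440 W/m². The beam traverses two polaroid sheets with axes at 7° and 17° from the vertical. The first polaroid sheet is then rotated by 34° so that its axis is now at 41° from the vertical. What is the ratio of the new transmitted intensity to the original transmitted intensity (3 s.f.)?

Before rotation:
Unpolarized light through the first polarizer → I₁ = ½ I₀, now polarized at 7°.
I₂ = I₁ cos²(17° − 7°) = 0.5 I₀ · cos²(10°) = 0.4849 I₀.
After rotation:
Unpolarized light through the first polarizer → I₁ = ½ I₀, now polarized at 41°.
I₂ = I₁ cos²(17° − 41°) = 0.5 I₀ · cos²(24°) = 0.4173 I₀.
Ratio = 0.4173 / 0.4849 = 0.8605.

I_new/I_old ≈ 0.861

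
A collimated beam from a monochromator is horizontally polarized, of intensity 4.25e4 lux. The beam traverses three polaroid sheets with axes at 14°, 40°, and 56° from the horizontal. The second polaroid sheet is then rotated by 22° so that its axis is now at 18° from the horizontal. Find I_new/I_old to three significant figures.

Before rotation:
I₁ = I₀ cos²(14° − 0°) = I₀ cos²(14°) = 0.9415 I₀.
I₂ = I₁ cos²(40° − 14°) = 0.9415 I₀ · cos²(26°) = 0.7606 I₀.
I₃ = I₂ cos²(56° − 40°) = 0.7606 I₀ · cos²(16°) = 0.7028 I₀.
After rotation:
I₁ = I₀ cos²(14° − 0°) = I₀ cos²(14°) = 0.9415 I₀.
I₂ = I₁ cos²(18° − 14°) = 0.9415 I₀ · cos²(4°) = 0.9369 I₀.
I₃ = I₂ cos²(56° − 18°) = 0.9369 I₀ · cos²(38°) = 0.5818 I₀.
Ratio = 0.5818 / 0.7028 = 0.8278.

I_new/I_old ≈ 0.828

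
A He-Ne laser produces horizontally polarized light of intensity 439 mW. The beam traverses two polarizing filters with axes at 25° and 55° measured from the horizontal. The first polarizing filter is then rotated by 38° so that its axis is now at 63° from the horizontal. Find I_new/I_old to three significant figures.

I_new/I_old ≈ 0.328

Before rotation:
I₁ = I₀ cos²(25° − 0°) = I₀ cos²(25°) = 0.8214 I₀.
I₂ = I₁ cos²(55° − 25°) = 0.8214 I₀ · cos²(30°) = 0.616 I₀.
After rotation:
I₁ = I₀ cos²(63° − 0°) = I₀ cos²(63°) = 0.2061 I₀.
I₂ = I₁ cos²(55° − 63°) = 0.2061 I₀ · cos²(8°) = 0.2021 I₀.
Ratio = 0.2021 / 0.616 = 0.3281.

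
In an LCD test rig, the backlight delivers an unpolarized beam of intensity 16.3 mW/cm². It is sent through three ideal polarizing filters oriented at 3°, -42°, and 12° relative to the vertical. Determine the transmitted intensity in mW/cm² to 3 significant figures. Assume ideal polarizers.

I ≈ 1.41 mW/cm²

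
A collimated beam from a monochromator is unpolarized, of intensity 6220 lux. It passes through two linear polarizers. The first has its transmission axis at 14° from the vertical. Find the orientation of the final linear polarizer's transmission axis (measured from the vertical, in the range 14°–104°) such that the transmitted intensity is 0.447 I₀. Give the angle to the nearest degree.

Unpolarized light through the first polarizer → I₁ = ½ I₀, now polarized at 14°.
Need I₂/I₀ = 0.447, so cos²(θ − 14°) = 0.447 / 0.5 = 0.894.
θ − 14° = arccos(√0.894) = 19.0°, giving θ ≈ 14 + 19.0 = 33.0°.

θ ≈ 33°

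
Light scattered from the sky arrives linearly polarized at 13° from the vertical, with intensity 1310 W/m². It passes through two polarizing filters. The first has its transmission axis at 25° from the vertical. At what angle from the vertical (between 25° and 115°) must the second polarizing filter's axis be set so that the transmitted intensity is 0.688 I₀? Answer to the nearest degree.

θ ≈ 57°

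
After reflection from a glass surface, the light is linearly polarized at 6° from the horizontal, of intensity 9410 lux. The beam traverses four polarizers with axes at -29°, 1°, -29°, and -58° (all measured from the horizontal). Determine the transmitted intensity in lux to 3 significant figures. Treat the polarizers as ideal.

I ≈ 2720 lux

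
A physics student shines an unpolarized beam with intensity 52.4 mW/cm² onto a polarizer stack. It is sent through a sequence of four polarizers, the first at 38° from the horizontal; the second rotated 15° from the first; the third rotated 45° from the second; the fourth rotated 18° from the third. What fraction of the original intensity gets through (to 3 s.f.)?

Unpolarized light through the first polarizer → I₁ = 52.4 mW/cm²/2 = 26.2 mW/cm², polarized at 38°.
I₂ = I₁ · cos²(15°) = 26.2 · 0.933 = 24.44 mW/cm².
I₃ = I₂ · cos²(45°) = 24.44 · 0.5 = 12.22 mW/cm².
I₄ = I₃ · cos²(18°) = 12.22 · 0.9045 = 11.06 mW/cm².
Transmitted fraction = 0.211.

I/I₀ ≈ 0.211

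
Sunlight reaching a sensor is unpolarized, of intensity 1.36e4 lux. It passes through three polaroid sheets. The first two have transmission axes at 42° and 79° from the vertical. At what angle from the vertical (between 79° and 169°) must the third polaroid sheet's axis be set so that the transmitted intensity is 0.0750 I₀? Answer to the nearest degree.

Unpolarized light through the first polarizer → I₁ = ½ I₀, now polarized at 42°.
I₂ = I₁ cos²(79° − 42°) = 0.5 I₀ · cos²(37°) = 0.3189 I₀.
Need I₃/I₀ = 0.075, so cos²(θ − 79°) = 0.075 / 0.3189 = 0.2352.
θ − 79° = arccos(√0.2352) = 61.0°, giving θ ≈ 79 + 61.0 = 140.0°.

θ ≈ 140°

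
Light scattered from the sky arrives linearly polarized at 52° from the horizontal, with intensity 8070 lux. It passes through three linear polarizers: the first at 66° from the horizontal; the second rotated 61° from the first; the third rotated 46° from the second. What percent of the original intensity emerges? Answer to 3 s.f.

≈ 10.7%

I₁ = 8070 lux · cos²(14°) = 7598 lux.
I₂ = I₁ · cos²(61°) = 7598 · 0.235 = 1786 lux.
I₃ = I₂ · cos²(46°) = 1786 · 0.4826 = 861.7 lux.
That is 10.68% of the incident intensity.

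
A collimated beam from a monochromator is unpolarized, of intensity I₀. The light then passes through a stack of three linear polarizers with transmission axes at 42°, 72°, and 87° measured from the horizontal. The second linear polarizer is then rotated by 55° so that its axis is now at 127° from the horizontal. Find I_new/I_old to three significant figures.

Before rotation:
Unpolarized light through the first polarizer → I₁ = ½ I₀, now polarized at 42°.
I₂ = I₁ cos²(72° − 42°) = 0.5 I₀ · cos²(30°) = 0.375 I₀.
I₃ = I₂ cos²(87° − 72°) = 0.375 I₀ · cos²(15°) = 0.3499 I₀.
After rotation:
Unpolarized light through the first polarizer → I₁ = ½ I₀, now polarized at 42°.
I₂ = I₁ cos²(127° − 42°) = 0.5 I₀ · cos²(85°) = 0.003798 I₀.
I₃ = I₂ cos²(87° − 127°) = 0.003798 I₀ · cos²(40°) = 0.002229 I₀.
Ratio = 0.002229 / 0.3499 = 0.00637.

I_new/I_old ≈ 0.00637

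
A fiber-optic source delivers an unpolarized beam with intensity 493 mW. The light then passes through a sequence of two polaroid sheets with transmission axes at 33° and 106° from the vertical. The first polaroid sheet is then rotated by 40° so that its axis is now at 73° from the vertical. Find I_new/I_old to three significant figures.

Before rotation:
Unpolarized light through the first polarizer → I₁ = ½ I₀, now polarized at 33°.
I₂ = I₁ cos²(106° − 33°) = 0.5 I₀ · cos²(73°) = 0.04274 I₀.
After rotation:
Unpolarized light through the first polarizer → I₁ = ½ I₀, now polarized at 73°.
I₂ = I₁ cos²(106° − 73°) = 0.5 I₀ · cos²(33°) = 0.3517 I₀.
Ratio = 0.3517 / 0.04274 = 8.228.

I_new/I_old ≈ 8.23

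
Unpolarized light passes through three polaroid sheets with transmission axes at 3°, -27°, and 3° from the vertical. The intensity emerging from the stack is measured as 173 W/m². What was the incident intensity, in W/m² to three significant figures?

Unpolarized light through the first polarizer → I₁ = ½ I₀, now polarized at 3°.
I₂ = I₁ cos²(-27° − 3°) = 0.5 I₀ · cos²(30°) = 0.375 I₀.
I₃ = I₂ cos²(3° + 27°) = 0.375 I₀ · cos²(30°) = 0.2813 I₀.
So 173 W/m² = 0.2813 I₀, giving I₀ = 173/0.2813 = 615.1 W/m².

I₀ ≈ 615 W/m²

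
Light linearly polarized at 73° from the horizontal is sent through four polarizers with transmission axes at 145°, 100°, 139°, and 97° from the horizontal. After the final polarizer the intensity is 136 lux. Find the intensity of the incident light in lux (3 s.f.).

I₁ = I₀ cos²(145° − 73°) = I₀ cos²(72°) = 0.09549 I₀.
I₂ = I₁ cos²(100° − 145°) = 0.09549 I₀ · cos²(45°) = 0.04775 I₀.
I₃ = I₂ cos²(139° − 100°) = 0.04775 I₀ · cos²(39°) = 0.02884 I₀.
I₄ = I₃ cos²(97° − 139°) = 0.02884 I₀ · cos²(42°) = 0.01593 I₀.
So 136 lux = 0.01593 I₀, giving I₀ = 136/0.01593 = 8540 lux.

I₀ ≈ 8540 lux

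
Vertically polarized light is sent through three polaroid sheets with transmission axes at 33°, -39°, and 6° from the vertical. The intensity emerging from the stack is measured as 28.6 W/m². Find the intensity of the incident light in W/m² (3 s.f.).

I₀ ≈ 852 W/m²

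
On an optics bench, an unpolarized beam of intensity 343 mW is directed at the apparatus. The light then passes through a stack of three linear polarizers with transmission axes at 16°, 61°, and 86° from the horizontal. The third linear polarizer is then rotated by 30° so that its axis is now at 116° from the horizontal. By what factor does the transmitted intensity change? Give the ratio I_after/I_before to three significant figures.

I_new/I_old ≈ 0.401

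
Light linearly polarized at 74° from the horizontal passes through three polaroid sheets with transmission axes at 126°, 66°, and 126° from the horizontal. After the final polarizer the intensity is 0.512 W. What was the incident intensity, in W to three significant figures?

By Malus's law, I₁ = I₀ cos²(126° − 74°) = I₀ cos²(52°) = 0.379 I₀.
I₂ = I₁ cos²(66° − 126°) = 0.379 I₀ · cos²(60°) = 0.09476 I₀.
I₃ = I₂ cos²(126° − 66°) = 0.09476 I₀ · cos²(60°) = 0.02369 I₀.
So 0.512 W = 0.02369 I₀, giving I₀ = 0.512/0.02369 = 21.61 W.

I₀ ≈ 21.6 W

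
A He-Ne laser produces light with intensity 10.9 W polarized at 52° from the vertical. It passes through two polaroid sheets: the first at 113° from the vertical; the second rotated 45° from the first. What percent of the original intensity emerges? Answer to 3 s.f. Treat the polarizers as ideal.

I₁ = 10.9 W · cos²(61°) = 2.562 W.
I₂ = I₁ · cos²(45°) = 2.562 · 0.5 = 1.281 W.
That is 11.75% of the incident intensity.

≈ 11.8%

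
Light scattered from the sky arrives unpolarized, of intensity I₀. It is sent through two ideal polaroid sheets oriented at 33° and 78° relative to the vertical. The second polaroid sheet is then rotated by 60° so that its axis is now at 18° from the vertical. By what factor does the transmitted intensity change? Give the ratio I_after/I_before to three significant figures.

Before rotation:
Unpolarized light through the first polarizer → I₁ = ½ I₀, now polarized at 33°.
I₂ = I₁ cos²(78° − 33°) = 0.5 I₀ · cos²(45°) = 0.25 I₀.
After rotation:
Unpolarized light through the first polarizer → I₁ = ½ I₀, now polarized at 33°.
I₂ = I₁ cos²(18° − 33°) = 0.5 I₀ · cos²(15°) = 0.4665 I₀.
Ratio = 0.4665 / 0.25 = 1.866.

I_new/I_old ≈ 1.87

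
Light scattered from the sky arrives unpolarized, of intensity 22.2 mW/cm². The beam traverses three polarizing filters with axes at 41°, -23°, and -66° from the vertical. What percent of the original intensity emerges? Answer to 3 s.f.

≈ 5.14%

Unpolarized light through the first polarizer → I₁ = 22.2 mW/cm²/2 = 11.1 mW/cm², polarized at 41°.
I₂ = I₁ · cos²(64°) = 11.1 · 0.1922 = 2.133 mW/cm².
I₃ = I₂ · cos²(43°) = 2.133 · 0.5349 = 1.141 mW/cm².
That is 5.139% of the incident intensity.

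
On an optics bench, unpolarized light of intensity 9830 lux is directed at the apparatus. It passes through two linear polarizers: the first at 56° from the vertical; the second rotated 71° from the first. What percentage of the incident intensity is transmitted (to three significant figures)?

Unpolarized light through the first polarizer → I₁ = 9830 lux/2 = 4915 lux, polarized at 56°.
I₂ = I₁ · cos²(71°) = 4915 · 0.106 = 521 lux.
That is 5.3% of the incident intensity.

≈ 5.30%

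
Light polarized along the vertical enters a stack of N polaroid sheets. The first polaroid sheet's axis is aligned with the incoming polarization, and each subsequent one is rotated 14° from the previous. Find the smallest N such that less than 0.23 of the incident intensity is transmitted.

First polarizer is aligned with the polarization: full transmission.
Each further stage multiplies by cos²(14°) = 0.9415.
After N polarizers: T = 0.9415^(N−1). Require T < 0.23 ⇒ N−1 > ln(0.23)/ln(0.9415) = 24.37, so N−1 ≥ 25 and N = 26.
Check: N=26 gives T = 0.2214 < 0.23; N=25 gives T = 0.2352.

N = 26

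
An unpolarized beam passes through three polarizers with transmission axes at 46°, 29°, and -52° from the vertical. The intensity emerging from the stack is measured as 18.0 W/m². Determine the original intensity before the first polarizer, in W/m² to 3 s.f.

I₀ ≈ 1610 W/m²

Unpolarized light through the first polarizer → I₁ = ½ I₀, now polarized at 46°.
I₂ = I₁ cos²(29° − 46°) = 0.5 I₀ · cos²(17°) = 0.4573 I₀.
I₃ = I₂ cos²(-52° − 29°) = 0.4573 I₀ · cos²(81°) = 0.01119 I₀.
So 18.0 W/m² = 0.01119 I₀, giving I₀ = 18.0/0.01119 = 1609 W/m².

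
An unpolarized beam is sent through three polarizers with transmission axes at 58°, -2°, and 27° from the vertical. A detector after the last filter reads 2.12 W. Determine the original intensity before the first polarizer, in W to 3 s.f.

Unpolarized light through the first polarizer → I₁ = ½ I₀, now polarized at 58°.
I₂ = I₁ cos²(-2° − 58°) = 0.5 I₀ · cos²(60°) = 0.125 I₀.
I₃ = I₂ cos²(27° + 2°) = 0.125 I₀ · cos²(29°) = 0.09562 I₀.
So 2.12 W = 0.09562 I₀, giving I₀ = 2.12/0.09562 = 22.17 W.

I₀ ≈ 22.2 W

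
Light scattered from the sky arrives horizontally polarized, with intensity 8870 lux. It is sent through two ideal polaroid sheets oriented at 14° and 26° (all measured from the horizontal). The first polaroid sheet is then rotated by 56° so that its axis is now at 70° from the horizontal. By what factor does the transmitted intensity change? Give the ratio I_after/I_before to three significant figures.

I_new/I_old ≈ 0.0672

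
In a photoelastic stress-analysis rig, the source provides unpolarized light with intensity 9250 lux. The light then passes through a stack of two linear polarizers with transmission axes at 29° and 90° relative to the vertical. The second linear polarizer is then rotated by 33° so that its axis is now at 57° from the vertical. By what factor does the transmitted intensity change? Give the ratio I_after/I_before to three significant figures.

Before rotation:
Unpolarized light through the first polarizer → I₁ = ½ I₀, now polarized at 29°.
I₂ = I₁ cos²(90° − 29°) = 0.5 I₀ · cos²(61°) = 0.1175 I₀.
After rotation:
Unpolarized light through the first polarizer → I₁ = ½ I₀, now polarized at 29°.
I₂ = I₁ cos²(57° − 29°) = 0.5 I₀ · cos²(28°) = 0.3898 I₀.
Ratio = 0.3898 / 0.1175 = 3.317.

I_new/I_old ≈ 3.32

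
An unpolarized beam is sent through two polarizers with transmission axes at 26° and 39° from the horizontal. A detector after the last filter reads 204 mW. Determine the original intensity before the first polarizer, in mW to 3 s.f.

Unpolarized light through the first polarizer → I₁ = ½ I₀, now polarized at 26°.
I₂ = I₁ cos²(39° − 26°) = 0.5 I₀ · cos²(13°) = 0.4747 I₀.
So 204 mW = 0.4747 I₀, giving I₀ = 204/0.4747 = 429.7 mW.

I₀ ≈ 430 mW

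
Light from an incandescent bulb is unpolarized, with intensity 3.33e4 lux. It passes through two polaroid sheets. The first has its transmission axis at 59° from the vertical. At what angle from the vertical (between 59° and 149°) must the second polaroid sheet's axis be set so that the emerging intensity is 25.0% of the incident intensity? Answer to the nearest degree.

θ ≈ 104°

Unpolarized light through the first polarizer → I₁ = ½ I₀, now polarized at 59°.
Need I₂/I₀ = 0.25, so cos²(θ − 59°) = 0.25 / 0.5 = 0.5.
θ − 59° = arccos(√0.5) = 45.0°, giving θ ≈ 59 + 45.0 = 104.0°.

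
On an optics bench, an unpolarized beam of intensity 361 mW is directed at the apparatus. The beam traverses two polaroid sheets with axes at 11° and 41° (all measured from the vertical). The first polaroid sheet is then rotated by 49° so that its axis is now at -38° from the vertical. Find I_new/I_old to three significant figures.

I_new/I_old ≈ 0.0485

Before rotation:
Unpolarized light through the first polarizer → I₁ = ½ I₀, now polarized at 11°.
I₂ = I₁ cos²(41° − 11°) = 0.5 I₀ · cos²(30°) = 0.375 I₀.
After rotation:
Unpolarized light through the first polarizer → I₁ = ½ I₀, now polarized at -38°.
I₂ = I₁ cos²(41° + 38°) = 0.5 I₀ · cos²(79°) = 0.0182 I₀.
Ratio = 0.0182 / 0.375 = 0.04854.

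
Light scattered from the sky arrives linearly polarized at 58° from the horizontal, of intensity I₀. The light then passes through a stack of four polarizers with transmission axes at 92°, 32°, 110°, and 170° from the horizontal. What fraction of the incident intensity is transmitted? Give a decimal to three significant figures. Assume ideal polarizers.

≈ 0.00186 I₀

By Malus's law, I₁ = I₀ cos²(92° − 58°) = I₀ cos²(34°) = 0.6873 I₀.
I₂ = I₁ cos²(32° − 92°) = 0.6873 I₀ · cos²(60°) = 0.1718 I₀.
I₃ = I₂ cos²(110° − 32°) = 0.1718 I₀ · cos²(78°) = 0.007428 I₀.
I₄ = I₃ cos²(170° − 110°) = 0.007428 I₀ · cos²(60°) = 0.001857 I₀.
Transmitted fraction = 0.001857.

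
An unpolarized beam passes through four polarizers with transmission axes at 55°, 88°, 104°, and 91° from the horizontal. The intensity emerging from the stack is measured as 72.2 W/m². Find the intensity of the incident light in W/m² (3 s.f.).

Unpolarized light through the first polarizer → I₁ = ½ I₀, now polarized at 55°.
I₂ = I₁ cos²(88° − 55°) = 0.5 I₀ · cos²(33°) = 0.3517 I₀.
I₃ = I₂ cos²(104° − 88°) = 0.3517 I₀ · cos²(16°) = 0.325 I₀.
I₄ = I₃ cos²(91° − 104°) = 0.325 I₀ · cos²(13°) = 0.3085 I₀.
So 72.2 W/m² = 0.3085 I₀, giving I₀ = 72.2/0.3085 = 234 W/m².

I₀ ≈ 234 W/m²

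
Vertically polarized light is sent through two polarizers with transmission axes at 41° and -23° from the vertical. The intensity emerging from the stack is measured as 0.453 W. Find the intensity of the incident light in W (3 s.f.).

I₁ = I₀ cos²(41° − 0°) = I₀ cos²(41°) = 0.5696 I₀.
I₂ = I₁ cos²(-23° − 41°) = 0.5696 I₀ · cos²(64°) = 0.1095 I₀.
So 0.453 W = 0.1095 I₀, giving I₀ = 0.453/0.1095 = 4.139 W.

I₀ ≈ 4.14 W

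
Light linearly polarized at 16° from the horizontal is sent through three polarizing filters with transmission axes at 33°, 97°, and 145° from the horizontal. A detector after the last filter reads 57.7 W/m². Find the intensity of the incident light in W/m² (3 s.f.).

I₀ ≈ 733 W/m²

By Malus's law, I₁ = I₀ cos²(33° − 16°) = I₀ cos²(17°) = 0.9145 I₀.
I₂ = I₁ cos²(97° − 33°) = 0.9145 I₀ · cos²(64°) = 0.1757 I₀.
I₃ = I₂ cos²(145° − 97°) = 0.1757 I₀ · cos²(48°) = 0.07869 I₀.
So 57.7 W/m² = 0.07869 I₀, giving I₀ = 57.7/0.07869 = 733.3 W/m².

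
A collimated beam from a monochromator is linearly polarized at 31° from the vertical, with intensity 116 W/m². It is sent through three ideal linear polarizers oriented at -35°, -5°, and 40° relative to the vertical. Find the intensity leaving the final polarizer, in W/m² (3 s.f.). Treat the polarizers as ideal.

By Malus's law, I₁ = 116 W/m² · cos²(66°) = 19.19 W/m².
I₂ = I₁ · cos²(30°) = 19.19 · 0.75 = 14.39 W/m².
I₃ = I₂ · cos²(45°) = 14.39 · 0.5 = 7.196 W/m².

I ≈ 7.20 W/m²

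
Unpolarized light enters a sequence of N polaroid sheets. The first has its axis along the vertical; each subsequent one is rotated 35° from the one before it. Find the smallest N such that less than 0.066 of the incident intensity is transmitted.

N = 7

First polarizer halves the unpolarized light: factor 1/2.
Each further stage multiplies by cos²(35°) = 0.671.
After N polarizers: T = 0.5·0.671^(N−1). Require T < 0.066 ⇒ N−1 > ln(0.066/0.5)/ln(0.671) = 5.08, so N−1 ≥ 6 and N = 7.
Check: N=7 gives T = 0.04564 < 0.066; N=6 gives T = 0.06802.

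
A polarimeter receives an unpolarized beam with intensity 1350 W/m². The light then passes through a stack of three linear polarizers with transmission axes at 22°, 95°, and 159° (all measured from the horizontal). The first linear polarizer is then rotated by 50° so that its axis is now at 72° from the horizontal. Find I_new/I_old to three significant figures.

Before rotation:
Unpolarized light through the first polarizer → I₁ = ½ I₀, now polarized at 22°.
I₂ = I₁ cos²(95° − 22°) = 0.5 I₀ · cos²(73°) = 0.04274 I₀.
I₃ = I₂ cos²(159° − 95°) = 0.04274 I₀ · cos²(64°) = 0.008213 I₀.
After rotation:
Unpolarized light through the first polarizer → I₁ = ½ I₀, now polarized at 72°.
I₂ = I₁ cos²(95° − 72°) = 0.5 I₀ · cos²(23°) = 0.4237 I₀.
I₃ = I₂ cos²(159° − 95°) = 0.4237 I₀ · cos²(64°) = 0.08142 I₀.
Ratio = 0.08142 / 0.008213 = 9.912.

I_new/I_old ≈ 9.91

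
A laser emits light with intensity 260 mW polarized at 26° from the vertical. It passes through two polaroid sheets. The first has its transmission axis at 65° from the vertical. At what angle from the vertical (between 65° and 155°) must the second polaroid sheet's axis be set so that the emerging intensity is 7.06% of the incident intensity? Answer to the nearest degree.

By Malus's law, I₁ = I₀ cos²(65° − 26°) = I₀ cos²(39°) = 0.604 I₀.
Need I₂/I₀ = 0.0706, so cos²(θ − 65°) = 0.0706 / 0.604 = 0.1169.
θ − 65° = arccos(√0.1169) = 70.0°, giving θ ≈ 65 + 70.0 = 135.0°.

θ ≈ 135°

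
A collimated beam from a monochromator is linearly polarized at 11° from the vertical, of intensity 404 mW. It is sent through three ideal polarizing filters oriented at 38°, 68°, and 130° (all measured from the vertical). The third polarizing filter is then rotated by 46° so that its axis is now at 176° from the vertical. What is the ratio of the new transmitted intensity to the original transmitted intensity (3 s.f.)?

I_new/I_old ≈ 0.433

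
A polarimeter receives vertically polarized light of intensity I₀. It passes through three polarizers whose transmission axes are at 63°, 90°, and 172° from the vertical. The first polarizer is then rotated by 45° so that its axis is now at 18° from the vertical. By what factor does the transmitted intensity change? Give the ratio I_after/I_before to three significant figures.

Before rotation:
By Malus's law, I₁ = I₀ cos²(63° − 0°) = I₀ cos²(63°) = 0.2061 I₀.
I₂ = I₁ cos²(90° − 63°) = 0.2061 I₀ · cos²(27°) = 0.1636 I₀.
I₃ = I₂ cos²(172° − 90°) = 0.1636 I₀ · cos²(82°) = 0.003169 I₀.
After rotation:
I₁ = I₀ cos²(18° − 0°) = I₀ cos²(18°) = 0.9045 I₀.
I₂ = I₁ cos²(90° − 18°) = 0.9045 I₀ · cos²(72°) = 0.08637 I₀.
I₃ = I₂ cos²(172° − 90°) = 0.08637 I₀ · cos²(82°) = 0.001673 I₀.
Ratio = 0.001673 / 0.003169 = 0.5279.

I_new/I_old ≈ 0.528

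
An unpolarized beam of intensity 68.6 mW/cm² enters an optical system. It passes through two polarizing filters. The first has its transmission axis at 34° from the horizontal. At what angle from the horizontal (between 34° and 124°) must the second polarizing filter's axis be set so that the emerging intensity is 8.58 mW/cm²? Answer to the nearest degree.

θ ≈ 94°

Unpolarized light through the first polarizer → I₁ = ½ I₀, now polarized at 34°.
Target fraction: 8.58 / 68.6 mW/cm² = 0.1251 of I₀.
Need I₂/I₀ = 0.1251, so cos²(θ − 34°) = 0.1251 / 0.5 = 0.2501.
θ − 34° = arccos(√0.2501) = 60.0°, giving θ ≈ 34 + 60.0 = 94.0°.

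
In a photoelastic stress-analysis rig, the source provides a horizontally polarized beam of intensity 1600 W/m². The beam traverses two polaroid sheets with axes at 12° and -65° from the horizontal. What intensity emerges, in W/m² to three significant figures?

I₁ = 1600 W/m² · cos²(12°) = 1531 W/m².
I₂ = I₁ · cos²(77°) = 1531 · 0.0506 = 77.46 W/m².

I ≈ 77.5 W/m²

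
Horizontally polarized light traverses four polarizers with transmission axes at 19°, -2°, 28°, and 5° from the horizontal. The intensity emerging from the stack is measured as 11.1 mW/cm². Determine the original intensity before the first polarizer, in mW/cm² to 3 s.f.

I₁ = I₀ cos²(19° − 0°) = I₀ cos²(19°) = 0.894 I₀.
I₂ = I₁ cos²(-2° − 19°) = 0.894 I₀ · cos²(21°) = 0.7792 I₀.
I₃ = I₂ cos²(28° + 2°) = 0.7792 I₀ · cos²(30°) = 0.5844 I₀.
I₄ = I₃ cos²(5° − 28°) = 0.5844 I₀ · cos²(23°) = 0.4952 I₀.
So 11.1 mW/cm² = 0.4952 I₀, giving I₀ = 11.1/0.4952 = 22.42 mW/cm².

I₀ ≈ 22.4 mW/cm²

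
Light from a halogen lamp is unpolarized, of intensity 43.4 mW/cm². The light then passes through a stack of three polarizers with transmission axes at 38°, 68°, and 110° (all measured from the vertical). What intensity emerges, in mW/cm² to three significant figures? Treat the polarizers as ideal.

Unpolarized light through the first polarizer → I₁ = 43.4 mW/cm²/2 = 21.7 mW/cm², polarized at 38°.
I₂ = I₁ · cos²(30°) = 21.7 · 0.75 = 16.28 mW/cm².
I₃ = I₂ · cos²(42°) = 16.28 · 0.5523 = 8.988 mW/cm².

I ≈ 8.99 mW/cm²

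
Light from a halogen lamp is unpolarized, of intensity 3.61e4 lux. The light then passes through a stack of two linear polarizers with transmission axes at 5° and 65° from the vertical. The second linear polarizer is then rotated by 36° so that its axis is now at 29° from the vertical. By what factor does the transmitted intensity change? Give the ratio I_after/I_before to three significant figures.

I_new/I_old ≈ 3.34

Before rotation:
Unpolarized light through the first polarizer → I₁ = ½ I₀, now polarized at 5°.
I₂ = I₁ cos²(65° − 5°) = 0.5 I₀ · cos²(60°) = 0.125 I₀.
After rotation:
Unpolarized light through the first polarizer → I₁ = ½ I₀, now polarized at 5°.
I₂ = I₁ cos²(29° − 5°) = 0.5 I₀ · cos²(24°) = 0.4173 I₀.
Ratio = 0.4173 / 0.125 = 3.338.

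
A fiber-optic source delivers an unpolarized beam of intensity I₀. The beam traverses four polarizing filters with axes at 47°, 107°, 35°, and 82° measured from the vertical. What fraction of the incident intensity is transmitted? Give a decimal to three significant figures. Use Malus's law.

Unpolarized light through the first polarizer → I₁ = ½ I₀, now polarized at 47°.
I₂ = I₁ cos²(107° − 47°) = 0.5 I₀ · cos²(60°) = 0.125 I₀.
I₃ = I₂ cos²(35° − 107°) = 0.125 I₀ · cos²(72°) = 0.01194 I₀.
I₄ = I₃ cos²(82° − 35°) = 0.01194 I₀ · cos²(47°) = 0.005552 I₀.
Transmitted fraction = 0.005552.

≈ 0.00555 I₀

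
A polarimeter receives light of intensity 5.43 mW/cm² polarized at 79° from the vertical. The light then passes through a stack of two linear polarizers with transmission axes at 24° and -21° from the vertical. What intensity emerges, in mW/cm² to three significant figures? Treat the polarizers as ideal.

I ≈ 0.893 mW/cm²

By Malus's law, I₁ = 5.43 mW/cm² · cos²(55°) = 1.786 mW/cm².
I₂ = I₁ · cos²(45°) = 1.786 · 0.5 = 0.8932 mW/cm².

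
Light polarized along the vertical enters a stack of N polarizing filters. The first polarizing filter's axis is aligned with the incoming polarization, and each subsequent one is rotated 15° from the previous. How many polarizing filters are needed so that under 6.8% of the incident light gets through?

N = 40

First polarizer is aligned with the polarization: full transmission.
Each further stage multiplies by cos²(15°) = 0.933.
After N polarizers: T = 0.933^(N−1). Require T < 0.068 ⇒ N−1 > ln(0.068)/ln(0.933) = 38.77, so N−1 ≥ 39 and N = 40.
Check: N=40 gives T = 0.06693 < 0.068; N=39 gives T = 0.07173.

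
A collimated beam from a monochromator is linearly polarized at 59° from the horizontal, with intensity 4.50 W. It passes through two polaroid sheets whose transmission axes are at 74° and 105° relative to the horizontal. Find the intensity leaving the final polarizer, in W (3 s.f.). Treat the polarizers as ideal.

By Malus's law, I₁ = 4.50 W · cos²(15°) = 4.199 W.
I₂ = I₁ · cos²(31°) = 4.199 · 0.7347 = 3.085 W.

I ≈ 3.08 W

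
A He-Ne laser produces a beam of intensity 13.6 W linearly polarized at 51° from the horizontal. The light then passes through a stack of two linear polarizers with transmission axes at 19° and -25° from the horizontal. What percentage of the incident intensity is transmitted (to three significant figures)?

I₁ = 13.6 W · cos²(32°) = 9.781 W.
I₂ = I₁ · cos²(44°) = 9.781 · 0.5174 = 5.061 W.
That is 37.21% of the incident intensity.

≈ 37.2%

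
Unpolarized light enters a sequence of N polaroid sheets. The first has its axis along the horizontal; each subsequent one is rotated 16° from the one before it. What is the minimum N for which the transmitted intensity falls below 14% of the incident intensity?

N = 18

First polarizer halves the unpolarized light: factor 1/2.
Each further stage multiplies by cos²(16°) = 0.924.
After N polarizers: T = 0.5·0.924^(N−1). Require T < 0.14 ⇒ N−1 > ln(0.14/0.5)/ln(0.924) = 16.11, so N−1 ≥ 17 and N = 18.
Check: N=18 gives T = 0.1305 < 0.14; N=17 gives T = 0.1412.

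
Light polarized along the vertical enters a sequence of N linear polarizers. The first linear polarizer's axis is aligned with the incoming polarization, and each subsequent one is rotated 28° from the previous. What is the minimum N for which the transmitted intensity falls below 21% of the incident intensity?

N = 8

First polarizer is aligned with the polarization: full transmission.
Each further stage multiplies by cos²(28°) = 0.7796.
After N polarizers: T = 0.7796^(N−1). Require T < 0.21 ⇒ N−1 > ln(0.21)/ln(0.7796) = 6.27, so N−1 ≥ 7 and N = 8.
Check: N=8 gives T = 0.175 < 0.21; N=7 gives T = 0.2245.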